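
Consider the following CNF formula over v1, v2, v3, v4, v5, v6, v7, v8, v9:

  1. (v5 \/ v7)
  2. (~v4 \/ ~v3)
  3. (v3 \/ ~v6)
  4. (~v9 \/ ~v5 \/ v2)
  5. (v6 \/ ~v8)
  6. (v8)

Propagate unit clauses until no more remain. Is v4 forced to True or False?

(v8) is a unit clause: v8 = True.
From (v6 \/ ~v8) and v8 = True: v6 = True.
(~v6 \/ v3): since v6 = True, the clause reduces to (v3). v3 = True.
(~v4 \/ ~v3): since v3 = True, the clause reduces to (~v4). v4 = False.

False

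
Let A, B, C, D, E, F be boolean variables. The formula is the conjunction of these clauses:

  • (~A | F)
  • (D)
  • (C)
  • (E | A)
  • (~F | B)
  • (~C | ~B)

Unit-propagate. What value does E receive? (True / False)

True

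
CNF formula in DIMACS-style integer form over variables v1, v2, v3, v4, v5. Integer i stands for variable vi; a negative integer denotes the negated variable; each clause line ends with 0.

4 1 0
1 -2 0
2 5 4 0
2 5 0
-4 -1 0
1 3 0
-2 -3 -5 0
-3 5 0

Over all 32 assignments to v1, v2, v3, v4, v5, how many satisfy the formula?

5

The models are:
  v1=F v2=F v3=T v4=T v5=T
  v1=T v2=F v3=F v4=F v5=T
  v1=T v2=F v3=T v4=F v5=T
  v1=T v2=T v3=F v4=F v5=F
  v1=T v2=T v3=F v4=F v5=T
Count: 5.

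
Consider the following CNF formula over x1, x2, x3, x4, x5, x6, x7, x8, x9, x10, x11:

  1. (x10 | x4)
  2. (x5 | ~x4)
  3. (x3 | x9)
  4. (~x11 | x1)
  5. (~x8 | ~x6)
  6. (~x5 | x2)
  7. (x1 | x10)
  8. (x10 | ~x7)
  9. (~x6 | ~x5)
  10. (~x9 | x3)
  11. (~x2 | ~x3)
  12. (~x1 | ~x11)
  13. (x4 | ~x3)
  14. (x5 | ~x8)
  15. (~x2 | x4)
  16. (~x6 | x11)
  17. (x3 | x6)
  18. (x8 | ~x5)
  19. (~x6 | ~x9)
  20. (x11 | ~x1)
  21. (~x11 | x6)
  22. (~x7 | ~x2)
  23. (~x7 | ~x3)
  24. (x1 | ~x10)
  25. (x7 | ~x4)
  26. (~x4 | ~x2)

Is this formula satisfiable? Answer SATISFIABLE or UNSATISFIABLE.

UNSATISFIABLE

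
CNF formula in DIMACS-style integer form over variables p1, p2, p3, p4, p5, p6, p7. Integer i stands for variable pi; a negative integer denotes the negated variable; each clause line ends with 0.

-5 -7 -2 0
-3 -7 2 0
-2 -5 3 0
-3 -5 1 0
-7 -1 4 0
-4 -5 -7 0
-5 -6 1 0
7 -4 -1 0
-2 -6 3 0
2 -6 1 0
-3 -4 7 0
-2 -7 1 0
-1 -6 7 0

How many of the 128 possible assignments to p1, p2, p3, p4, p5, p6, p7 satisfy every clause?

Split on p7, then p1.
  p7=T, p1=T: 5 of the 32 assignments to (p2,p3,p4,p5,p6) work.
  p7=T, p1=F: remaining (p2,p3,p4,p5,p6) ∈ {(F,F,F,F,F); (F,F,F,T,F); (F,F,T,F,F)} — 3.
  p7=F, p1=T: 7 of the 32 assignments to (p2,p3,p4,p5,p6) work.
  p7=F, p1=F: 9 of the 32 assignments to (p2,p3,p4,p5,p6) work.
Total: 5 + 3 + 7 + 9 = 24.

24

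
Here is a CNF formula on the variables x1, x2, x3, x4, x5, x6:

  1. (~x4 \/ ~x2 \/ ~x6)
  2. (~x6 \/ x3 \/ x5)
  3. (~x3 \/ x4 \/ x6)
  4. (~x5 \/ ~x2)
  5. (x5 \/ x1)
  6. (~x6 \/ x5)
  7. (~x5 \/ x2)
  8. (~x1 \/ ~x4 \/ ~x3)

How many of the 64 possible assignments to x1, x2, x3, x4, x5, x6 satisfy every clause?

4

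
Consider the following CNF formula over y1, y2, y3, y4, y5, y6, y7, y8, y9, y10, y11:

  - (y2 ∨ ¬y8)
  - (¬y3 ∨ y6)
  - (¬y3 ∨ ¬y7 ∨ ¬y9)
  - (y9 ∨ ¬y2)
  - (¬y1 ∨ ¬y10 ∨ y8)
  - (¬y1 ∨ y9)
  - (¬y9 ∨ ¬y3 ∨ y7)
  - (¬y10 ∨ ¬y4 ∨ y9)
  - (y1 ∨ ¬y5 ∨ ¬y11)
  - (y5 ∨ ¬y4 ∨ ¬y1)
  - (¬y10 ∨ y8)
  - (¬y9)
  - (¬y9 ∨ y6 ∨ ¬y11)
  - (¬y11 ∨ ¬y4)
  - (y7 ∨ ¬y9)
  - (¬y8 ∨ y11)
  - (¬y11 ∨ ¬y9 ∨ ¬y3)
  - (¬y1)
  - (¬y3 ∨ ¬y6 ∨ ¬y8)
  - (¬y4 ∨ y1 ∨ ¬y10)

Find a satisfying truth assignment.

(¬y9) is a unit clause, so y9 = False.
Unit propagation: (¬y2) forces y2 = False.
Unit propagation: (¬y8) forces y8 = False.
The clause (¬y1) is unit: y1 must be False.
Unit propagation: (¬y10) forces y10 = False.
y3 occurs only negated in the remaining clauses — set y3 = False.
y4 occurs only negated in the remaining clauses — set y4 = False.
Set y5 = False and propagate.
y6, y7, y11 are now unconstrained; take y6 = True, y7 = False, y11 = False.
Every clause has at least one true literal under this assignment.

y1=F, y2=F, y3=F, y4=F, y5=F, y6=T, y7=F, y8=F, y9=F, y10=F, y11=F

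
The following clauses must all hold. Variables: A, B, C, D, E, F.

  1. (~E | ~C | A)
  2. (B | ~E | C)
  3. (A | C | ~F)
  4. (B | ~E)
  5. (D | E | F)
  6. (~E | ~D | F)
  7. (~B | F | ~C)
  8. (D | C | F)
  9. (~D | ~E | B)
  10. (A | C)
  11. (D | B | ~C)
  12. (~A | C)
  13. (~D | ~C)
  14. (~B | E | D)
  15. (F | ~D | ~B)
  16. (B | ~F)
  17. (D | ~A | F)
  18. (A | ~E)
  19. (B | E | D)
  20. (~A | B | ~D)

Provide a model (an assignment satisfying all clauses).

Branch on A: take A = True.
  then C is forced to True.
  then D is forced to False.
  then B is forced to True.
  then F is forced to True.
  then E is forced to True.
Every clause has at least one true literal under this assignment.

A=True  B=True  C=True  D=False  E=True  F=True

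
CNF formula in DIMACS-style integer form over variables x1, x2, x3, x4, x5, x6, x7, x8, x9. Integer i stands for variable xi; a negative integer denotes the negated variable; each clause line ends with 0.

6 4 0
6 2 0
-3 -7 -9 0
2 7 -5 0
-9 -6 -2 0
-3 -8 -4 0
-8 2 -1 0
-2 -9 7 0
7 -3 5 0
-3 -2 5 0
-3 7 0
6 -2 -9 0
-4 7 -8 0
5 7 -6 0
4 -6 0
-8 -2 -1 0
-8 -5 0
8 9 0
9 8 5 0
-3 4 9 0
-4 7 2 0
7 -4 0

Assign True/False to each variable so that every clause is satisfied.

Pure literal: x1 appears only negated; assign x1 = False.
x3 occurs only negated in the remaining clauses — set x3 = False.
Try x2 = False.
  then x6 is forced to True.
  then x4 is forced to True.
  then x7 is forced to True.
Set x5 = False and propagate.
For the remaining variables, x8 = True, x9 = True works.
Check each clause:
  1. (x4 ∨ x6) — x4 is true.
  2. (x2 ∨ x6) — x6 is true.
  3. (¬x3 ∨ ¬x7 ∨ ¬x9) — ¬x3 is true.
  4. (x7 ∨ x2 ∨ ¬x5) — ¬x5 is true.
  5. (¬x9 ∨ ¬x2 ∨ ¬x6) — ¬x2 is true.
  6. (¬x4 ∨ ¬x3 ∨ ¬x8) — ¬x3 is true.
  7. (¬x1 ∨ ¬x8 ∨ x2) — ¬x1 is true.
  8. (x7 ∨ ¬x2 ∨ ¬x9) — x7 is true.
  9. (¬x3 ∨ x7 ∨ x5) — ¬x3 is true.
  10. (¬x2 ∨ x5 ∨ ¬x3) — ¬x3 is true.
  11. (x7 ∨ ¬x3) — ¬x3 is true.
  12. (x6 ∨ ¬x9 ∨ ¬x2) — x6 is true.
  13. (¬x8 ∨ ¬x4 ∨ x7) — x7 is true.
  14. (¬x6 ∨ x7 ∨ x5) — x7 is true.
  15. (¬x6 ∨ x4) — x4 is true.
  16. (¬x8 ∨ ¬x2 ∨ ¬x1) — ¬x1 is true.
  17. (¬x8 ∨ ¬x5) — ¬x5 is true.
  18. (x8 ∨ x9) — x8 is true.
  19. (x8 ∨ x5 ∨ x9) — x8 is true.
  20. (x4 ∨ x9 ∨ ¬x3) — x9 is true.
  21. (x2 ∨ ¬x4 ∨ x7) — x7 is true.
  22. (¬x4 ∨ x7) — x7 is true.

x1=F, x2=F, x3=F, x4=T, x5=F, x6=T, x7=T, x8=T, x9=T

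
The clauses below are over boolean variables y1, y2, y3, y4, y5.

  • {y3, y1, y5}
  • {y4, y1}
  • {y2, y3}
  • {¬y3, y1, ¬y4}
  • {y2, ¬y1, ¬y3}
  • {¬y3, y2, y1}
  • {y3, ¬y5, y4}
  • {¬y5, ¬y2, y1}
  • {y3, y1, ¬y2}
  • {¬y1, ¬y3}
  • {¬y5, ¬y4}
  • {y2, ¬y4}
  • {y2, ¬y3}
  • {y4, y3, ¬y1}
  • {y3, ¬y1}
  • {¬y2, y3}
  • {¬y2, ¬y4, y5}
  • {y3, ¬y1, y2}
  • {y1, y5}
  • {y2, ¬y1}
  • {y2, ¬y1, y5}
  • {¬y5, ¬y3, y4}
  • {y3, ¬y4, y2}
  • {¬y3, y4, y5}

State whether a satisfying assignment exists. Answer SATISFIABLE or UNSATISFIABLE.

y3 = True:
  propagation gives y1=False, y4=True; an empty clause results — contradiction.
y3 = False:
  propagation gives y2=True; an empty clause results — contradiction.
Every branch closes, so no satisfying assignment exists.

UNSATISFIABLE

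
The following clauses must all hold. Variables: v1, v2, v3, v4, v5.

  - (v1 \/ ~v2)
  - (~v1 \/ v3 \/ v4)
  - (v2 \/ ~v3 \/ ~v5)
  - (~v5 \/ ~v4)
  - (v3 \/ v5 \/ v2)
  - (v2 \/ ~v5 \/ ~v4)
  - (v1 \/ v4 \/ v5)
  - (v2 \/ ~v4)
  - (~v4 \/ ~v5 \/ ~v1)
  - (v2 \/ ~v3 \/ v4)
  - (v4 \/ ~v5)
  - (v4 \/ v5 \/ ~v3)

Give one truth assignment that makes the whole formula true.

v1 = T  v2 = T  v3 = T  v4 = T  v5 = F

Set v1 = True and propagate.
Set v2 = True and propagate.
For the remaining variables, v3 = True, v4 = True, v5 = False works.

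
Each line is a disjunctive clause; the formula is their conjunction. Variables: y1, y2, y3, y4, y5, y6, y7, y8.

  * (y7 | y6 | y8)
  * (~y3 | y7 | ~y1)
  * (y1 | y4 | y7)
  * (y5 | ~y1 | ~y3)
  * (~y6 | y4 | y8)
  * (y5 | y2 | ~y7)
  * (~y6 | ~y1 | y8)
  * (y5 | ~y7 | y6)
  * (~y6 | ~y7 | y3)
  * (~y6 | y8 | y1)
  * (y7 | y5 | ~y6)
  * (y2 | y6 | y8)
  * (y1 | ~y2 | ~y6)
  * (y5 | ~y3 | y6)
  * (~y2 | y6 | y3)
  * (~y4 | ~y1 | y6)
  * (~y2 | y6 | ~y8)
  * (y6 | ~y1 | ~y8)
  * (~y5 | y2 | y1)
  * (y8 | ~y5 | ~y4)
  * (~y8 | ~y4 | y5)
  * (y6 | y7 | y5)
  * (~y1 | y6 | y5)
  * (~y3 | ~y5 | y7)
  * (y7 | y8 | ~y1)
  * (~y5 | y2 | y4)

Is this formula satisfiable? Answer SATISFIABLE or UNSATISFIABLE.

SATISFIABLE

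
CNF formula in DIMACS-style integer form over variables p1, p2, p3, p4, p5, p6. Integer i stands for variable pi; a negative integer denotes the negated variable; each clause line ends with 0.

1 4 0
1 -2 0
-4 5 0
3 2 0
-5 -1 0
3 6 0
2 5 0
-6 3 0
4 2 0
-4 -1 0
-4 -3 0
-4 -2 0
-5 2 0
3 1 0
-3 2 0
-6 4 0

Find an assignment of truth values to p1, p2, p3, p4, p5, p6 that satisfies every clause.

p1=T, p2=T, p3=T, p4=F, p5=F, p6=F

Try p1 = True.
  then p5 is forced to False.
  then p4 is forced to False.
  then p2 is forced to True.
  then p6 is forced to False.
  then p3 is forced to True.
Every clause has at least one true literal under this assignment.
Check each clause:
  1. {p1, p4} — p1 is true.
  2. {p1, ¬p2} — p1 is true.
  3. {p5, ¬p4} — ¬p4 is true.
  4. {p2, p3} — p2 is true.
  5. {¬p1, ¬p5} — ¬p5 is true.
  6. {p6, p3} — p3 is true.
  7. {p2, p5} — p2 is true.
  8. {¬p6, p3} — ¬p6 is true.
  9. {p2, p4} — p2 is true.
  10. {¬p1, ¬p4} — ¬p4 is true.
  11. {¬p4, ¬p3} — ¬p4 is true.
  12. {¬p4, ¬p2} — ¬p4 is true.
  13. {p2, ¬p5} — p2 is true.
  14. {p3, p1} — p1 is true.
  15. {p2, ¬p3} — p2 is true.
  16. {p4, ¬p6} — ¬p6 is true.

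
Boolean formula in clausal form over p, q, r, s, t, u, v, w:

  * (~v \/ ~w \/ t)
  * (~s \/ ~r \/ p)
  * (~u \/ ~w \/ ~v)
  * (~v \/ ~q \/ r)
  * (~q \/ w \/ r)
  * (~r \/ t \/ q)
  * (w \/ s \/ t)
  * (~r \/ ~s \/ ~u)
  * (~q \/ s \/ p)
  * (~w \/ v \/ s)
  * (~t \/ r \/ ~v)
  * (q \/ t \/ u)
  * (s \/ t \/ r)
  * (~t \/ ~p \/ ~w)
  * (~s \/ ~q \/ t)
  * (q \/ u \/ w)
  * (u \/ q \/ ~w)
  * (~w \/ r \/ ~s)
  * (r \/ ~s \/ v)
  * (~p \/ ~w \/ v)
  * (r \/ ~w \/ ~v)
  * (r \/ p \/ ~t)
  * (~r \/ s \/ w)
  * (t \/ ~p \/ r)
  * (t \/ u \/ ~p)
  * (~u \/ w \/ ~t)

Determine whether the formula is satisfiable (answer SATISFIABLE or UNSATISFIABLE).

Branch on p: take p = True.
The remaining clauses are satisfied by q = True, r = True, s = True, t = True, u = False, v = False, w = False.
Every clause has at least one true literal under this assignment.
So p=T, q=T, r=T, s=T, t=T, u=F, v=F, w=F is a satisfying assignment.

SATISFIABLE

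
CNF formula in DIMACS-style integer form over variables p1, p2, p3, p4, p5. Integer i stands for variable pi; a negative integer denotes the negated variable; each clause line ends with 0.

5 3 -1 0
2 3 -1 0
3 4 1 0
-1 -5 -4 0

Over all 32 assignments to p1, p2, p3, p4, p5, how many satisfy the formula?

19

Split on p1, then p3.
  p1=T, p3=T: p2 free; 3 ways for (p4,p5) × 2^1 = 6.
  p1=T, p3=F: remaining (p2,p4,p5) ∈ {(T,F,T)} — 1.
  p1=F, p3=T: p2, p4, p5 free → 2^3 = 8.
  p1=F, p3=F: remaining (p2,p4,p5) ∈ {(F,T,F); (F,T,T); (T,T,F); (T,T,T)} — 4.
Total: 6 + 1 + 8 + 4 = 19.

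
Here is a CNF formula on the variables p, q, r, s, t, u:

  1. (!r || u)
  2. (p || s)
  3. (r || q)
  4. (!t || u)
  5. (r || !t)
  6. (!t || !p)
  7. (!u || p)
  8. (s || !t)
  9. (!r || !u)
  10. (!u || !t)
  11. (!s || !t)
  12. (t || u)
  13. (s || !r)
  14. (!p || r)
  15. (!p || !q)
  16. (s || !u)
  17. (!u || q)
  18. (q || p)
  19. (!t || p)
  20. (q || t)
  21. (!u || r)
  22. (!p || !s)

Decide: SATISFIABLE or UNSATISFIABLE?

UNSATISFIABLE

t = True:
  propagation gives u=True; an empty clause results — contradiction.
t = False:
  propagation gives u=True, p=True, r=False; an empty clause results — contradiction.
Every branch closes, so no satisfying assignment exists.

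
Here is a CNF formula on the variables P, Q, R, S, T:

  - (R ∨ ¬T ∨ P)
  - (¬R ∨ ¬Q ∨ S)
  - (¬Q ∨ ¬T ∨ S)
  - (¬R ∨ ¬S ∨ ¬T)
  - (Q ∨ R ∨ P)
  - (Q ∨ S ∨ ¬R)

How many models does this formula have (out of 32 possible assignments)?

Case analysis on R and Q:
  R=1, Q=1: remaining (P,S,T) ∈ {(0,1,0); (1,1,0)} — 2.
  R=1, Q=0: remaining (P,S,T) ∈ {(0,1,0); (1,1,0)} — 2.
  R=0, Q=1: 5 of the 8 assignments to (P,S,T) work.
  R=0, Q=0: remaining (P,S,T) ∈ {(1,0,0); (1,0,1); (1,1,0); (1,1,1)} — 4.
Total: 2 + 2 + 5 + 4 = 13.

13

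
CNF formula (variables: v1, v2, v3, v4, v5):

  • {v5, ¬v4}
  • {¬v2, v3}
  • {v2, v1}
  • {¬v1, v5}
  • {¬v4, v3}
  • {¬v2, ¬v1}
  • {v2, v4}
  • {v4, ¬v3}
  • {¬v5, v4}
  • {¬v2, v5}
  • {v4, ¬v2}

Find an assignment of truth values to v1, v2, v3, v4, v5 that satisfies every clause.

v1 = False  v2 = True  v3 = True  v4 = True  v5 = True

Try v1 = False.
  then v2 is forced to True.
  then v3 is forced to True.
  then v4 is forced to True.
  then v5 is forced to True.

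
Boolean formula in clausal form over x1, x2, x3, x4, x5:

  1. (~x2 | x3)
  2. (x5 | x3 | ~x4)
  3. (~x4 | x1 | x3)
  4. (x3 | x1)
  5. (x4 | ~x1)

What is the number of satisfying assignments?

13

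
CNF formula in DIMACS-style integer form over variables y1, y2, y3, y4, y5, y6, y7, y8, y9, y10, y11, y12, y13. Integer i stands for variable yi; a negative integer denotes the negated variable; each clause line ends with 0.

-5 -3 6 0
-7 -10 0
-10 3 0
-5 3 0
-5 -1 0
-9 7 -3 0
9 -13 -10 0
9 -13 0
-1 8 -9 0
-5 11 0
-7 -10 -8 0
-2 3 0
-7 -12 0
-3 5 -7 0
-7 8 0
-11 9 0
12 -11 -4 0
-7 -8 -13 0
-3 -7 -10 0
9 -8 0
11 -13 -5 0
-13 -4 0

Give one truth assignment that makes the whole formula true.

Pure literal: y1 appears only negated; assign y1 = False.
y2 occurs only negated in the remaining clauses — set y2 = False.
Set y3 = False and propagate.
  then y10 is forced to False.
  then y5 is forced to False.
Try y4 = False.
For the remaining variables, y6 = True, y7 = False, y8 = True, y9 = True, y11 = True, y12 = False, y13 = True works.
Every clause has at least one true literal under this assignment.

y1 = F, y2 = F, y3 = F, y4 = F, y5 = F, y6 = T, y7 = F, y8 = T, y9 = T, y10 = F, y11 = T, y12 = F, y13 = T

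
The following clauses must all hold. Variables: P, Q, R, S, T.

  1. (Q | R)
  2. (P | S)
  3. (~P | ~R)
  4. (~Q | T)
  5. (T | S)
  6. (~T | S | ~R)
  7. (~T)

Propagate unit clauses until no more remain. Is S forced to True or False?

Unit clause (~T) sets T = False.
(T | ~Q): since T = False, the clause reduces to (~Q). Q = False.
(Q | R): since Q = False, the clause reduces to (R). R = True.
(~P | ~R) with R = True leaves only ~P, so P = False.
From (P | S) and P = False: S = True.

True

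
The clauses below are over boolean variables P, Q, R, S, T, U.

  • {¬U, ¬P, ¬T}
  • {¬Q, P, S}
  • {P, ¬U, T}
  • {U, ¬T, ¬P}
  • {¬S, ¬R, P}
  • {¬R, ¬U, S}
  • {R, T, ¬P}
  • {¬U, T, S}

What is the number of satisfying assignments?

17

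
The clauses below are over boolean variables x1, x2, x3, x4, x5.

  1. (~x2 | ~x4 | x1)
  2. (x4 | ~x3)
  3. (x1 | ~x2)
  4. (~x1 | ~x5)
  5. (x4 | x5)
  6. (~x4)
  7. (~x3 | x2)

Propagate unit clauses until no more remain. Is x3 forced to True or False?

False

Unit clause (~x4) sets x4 = False.
In (x4 | ~x3), x4 is now false; ~x3 must hold, so x3 = False.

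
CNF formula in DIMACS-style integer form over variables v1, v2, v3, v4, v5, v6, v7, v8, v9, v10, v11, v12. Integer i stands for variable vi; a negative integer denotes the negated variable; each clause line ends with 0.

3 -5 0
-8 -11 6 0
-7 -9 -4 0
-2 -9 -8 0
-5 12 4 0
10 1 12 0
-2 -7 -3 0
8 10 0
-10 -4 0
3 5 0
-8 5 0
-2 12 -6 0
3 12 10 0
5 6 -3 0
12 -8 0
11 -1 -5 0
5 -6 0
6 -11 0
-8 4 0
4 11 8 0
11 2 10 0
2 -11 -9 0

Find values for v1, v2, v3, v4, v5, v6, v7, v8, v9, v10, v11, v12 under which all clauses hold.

v1 = False, v2 = True, v3 = True, v4 = False, v5 = True, v6 = True, v7 = False, v8 = False, v9 = False, v10 = True, v11 = True, v12 = True

Check each clause:
  1. (~v5 | v3) — v3 is true.
  2. (~v11 | v6 | ~v8) — ~v8 is true.
  3. (~v4 | ~v9 | ~v7) — ~v7 is true.
  4. (~v9 | ~v2 | ~v8) — ~v8 is true.
  5. (~v5 | v12 | v4) — v12 is true.
  6. (v1 | v12 | v10) — v10 is true.
  7. (~v3 | ~v2 | ~v7) — ~v7 is true.
  8. (v8 | v10) — v10 is true.
  9. (~v10 | ~v4) — ~v4 is true.
  10. (v5 | v3) — v3 is true.
  11. (~v8 | v5) — ~v8 is true.
  12. (~v2 | v12 | ~v6) — v12 is true.
  13. (v12 | v3 | v10) — v10 is true.
  14. (v6 | v5 | ~v3) — v5 is true.
  15. (~v8 | v12) — ~v8 is true.
  16. (~v1 | ~v5 | v11) — v11 is true.
  17. (~v6 | v5) — v5 is true.
  18. (v6 | ~v11) — v6 is true.
  19. (v4 | ~v8) — ~v8 is true.
  20. (v8 | v4 | v11) — v11 is true.
  21. (v2 | v11 | v10) — v2 is true.
  22. (~v9 | v2 | ~v11) — v2 is true.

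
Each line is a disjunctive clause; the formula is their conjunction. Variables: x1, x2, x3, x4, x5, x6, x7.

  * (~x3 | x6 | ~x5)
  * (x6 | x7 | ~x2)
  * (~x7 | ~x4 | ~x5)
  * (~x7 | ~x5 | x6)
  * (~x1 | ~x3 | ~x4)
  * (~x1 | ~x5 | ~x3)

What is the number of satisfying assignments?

Split on x5, then x3.
  x5=T, x3=T: x2 free; 3 ways for (x1,x4,x6,x7) × 2^1 = 6.
  x5=T, x3=F: x1 free; 8 ways for (x2,x4,x6,x7) × 2^1 = 16.
  x5=F, x3=T: 21 of the 32 assignments to (x1,x2,x4,x6,x7) work.
  x5=F, x3=F: x1, x4 free; 7 ways for (x2,x6,x7) × 2^2 = 28.
Total: 6 + 16 + 21 + 28 = 71.

71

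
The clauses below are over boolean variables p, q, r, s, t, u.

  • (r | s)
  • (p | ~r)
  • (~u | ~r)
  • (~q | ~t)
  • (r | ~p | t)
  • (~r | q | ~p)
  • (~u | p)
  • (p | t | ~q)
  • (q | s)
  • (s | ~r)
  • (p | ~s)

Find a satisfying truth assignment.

u occurs only negated in the remaining clauses — set u = False.
Set p = True and propagate.
Branch on q: take q = True.
  then t is forced to False.
  then r is forced to True.
  then s is forced to True.

p=1  q=1  r=1  s=1  t=0  u=0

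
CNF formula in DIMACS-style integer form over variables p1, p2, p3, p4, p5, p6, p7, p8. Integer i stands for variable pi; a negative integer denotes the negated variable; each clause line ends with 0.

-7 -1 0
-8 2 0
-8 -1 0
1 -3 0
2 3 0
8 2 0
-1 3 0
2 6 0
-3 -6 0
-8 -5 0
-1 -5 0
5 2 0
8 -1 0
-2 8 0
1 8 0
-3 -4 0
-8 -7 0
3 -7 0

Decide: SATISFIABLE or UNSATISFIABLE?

SATISFIABLE

Pure literal: p4 appears only negated; assign p4 = False.
p7 occurs only negated in the remaining clauses — set p7 = False.
Branch on p1: take p1 = False.
  then p3 is forced to False.
  then p2 is forced to True.
  then p8 is forced to True.
  then p5 is forced to False.
p6 is now unconstrained; take p6 = True.
Every clause has at least one true literal under this assignment.
So p1=F, p2=T, p3=F, p4=F, p5=F, p6=T, p7=F, p8=T is a satisfying assignment.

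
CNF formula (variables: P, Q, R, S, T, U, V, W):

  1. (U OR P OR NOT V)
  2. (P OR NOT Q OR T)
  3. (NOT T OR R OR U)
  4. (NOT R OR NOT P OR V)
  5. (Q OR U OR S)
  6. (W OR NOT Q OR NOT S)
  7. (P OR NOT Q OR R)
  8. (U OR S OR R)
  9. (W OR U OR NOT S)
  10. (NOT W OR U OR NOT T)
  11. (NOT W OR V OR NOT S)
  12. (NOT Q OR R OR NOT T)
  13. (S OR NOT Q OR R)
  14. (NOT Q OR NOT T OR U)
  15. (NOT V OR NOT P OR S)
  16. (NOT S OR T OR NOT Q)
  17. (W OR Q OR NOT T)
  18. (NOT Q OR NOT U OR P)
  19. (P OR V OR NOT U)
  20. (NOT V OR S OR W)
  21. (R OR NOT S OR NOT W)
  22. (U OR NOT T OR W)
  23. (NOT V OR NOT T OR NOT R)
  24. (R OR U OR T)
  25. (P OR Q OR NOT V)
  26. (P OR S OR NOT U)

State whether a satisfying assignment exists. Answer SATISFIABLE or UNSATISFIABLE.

SATISFIABLE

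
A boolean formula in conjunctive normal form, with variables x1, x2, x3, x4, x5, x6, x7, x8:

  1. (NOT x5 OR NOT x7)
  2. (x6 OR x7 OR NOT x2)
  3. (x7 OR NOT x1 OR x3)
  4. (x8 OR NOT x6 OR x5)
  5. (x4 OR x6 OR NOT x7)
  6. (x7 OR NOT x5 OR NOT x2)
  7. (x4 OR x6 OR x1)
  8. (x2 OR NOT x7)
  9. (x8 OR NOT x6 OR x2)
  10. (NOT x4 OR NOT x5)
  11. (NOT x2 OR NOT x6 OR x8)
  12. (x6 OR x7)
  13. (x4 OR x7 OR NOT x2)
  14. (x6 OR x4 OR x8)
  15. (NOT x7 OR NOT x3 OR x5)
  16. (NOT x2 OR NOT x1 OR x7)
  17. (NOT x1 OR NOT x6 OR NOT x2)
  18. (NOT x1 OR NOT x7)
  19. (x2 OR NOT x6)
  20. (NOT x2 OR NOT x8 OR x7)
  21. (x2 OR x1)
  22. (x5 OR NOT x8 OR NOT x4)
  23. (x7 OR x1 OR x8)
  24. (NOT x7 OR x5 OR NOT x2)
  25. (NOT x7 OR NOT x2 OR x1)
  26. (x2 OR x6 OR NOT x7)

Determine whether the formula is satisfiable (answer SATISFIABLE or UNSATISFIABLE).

UNSATISFIABLE

x7 = True:
  propagation gives x5=False, x2=True; an empty clause results — contradiction.
x7 = False:
  propagation gives x6=True, x2=True, x5=False, x8=True; an empty clause results — contradiction.
Every branch closes, so no satisfying assignment exists.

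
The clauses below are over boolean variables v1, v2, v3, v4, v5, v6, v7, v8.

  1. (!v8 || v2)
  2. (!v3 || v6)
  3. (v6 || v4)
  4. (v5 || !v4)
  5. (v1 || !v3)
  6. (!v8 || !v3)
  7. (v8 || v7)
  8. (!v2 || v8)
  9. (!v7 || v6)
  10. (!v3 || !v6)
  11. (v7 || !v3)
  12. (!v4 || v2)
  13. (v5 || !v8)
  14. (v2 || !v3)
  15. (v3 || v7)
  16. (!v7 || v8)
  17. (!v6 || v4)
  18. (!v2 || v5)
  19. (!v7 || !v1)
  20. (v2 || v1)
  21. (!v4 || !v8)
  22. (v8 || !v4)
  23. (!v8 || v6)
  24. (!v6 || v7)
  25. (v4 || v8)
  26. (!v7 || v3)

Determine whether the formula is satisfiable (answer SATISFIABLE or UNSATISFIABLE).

v8 = True:
  propagation gives v2=True, v3=False, v5=True, v7=True; an empty clause results — contradiction.
v8 = False:
  propagation gives v7=True; an empty clause results — contradiction.
Every branch closes, so no satisfying assignment exists.

UNSATISFIABLE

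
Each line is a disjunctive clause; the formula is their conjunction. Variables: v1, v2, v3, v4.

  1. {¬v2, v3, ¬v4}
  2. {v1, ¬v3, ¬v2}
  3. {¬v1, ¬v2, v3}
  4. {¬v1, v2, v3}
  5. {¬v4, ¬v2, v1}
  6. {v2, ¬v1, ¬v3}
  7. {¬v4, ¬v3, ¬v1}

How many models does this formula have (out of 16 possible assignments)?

6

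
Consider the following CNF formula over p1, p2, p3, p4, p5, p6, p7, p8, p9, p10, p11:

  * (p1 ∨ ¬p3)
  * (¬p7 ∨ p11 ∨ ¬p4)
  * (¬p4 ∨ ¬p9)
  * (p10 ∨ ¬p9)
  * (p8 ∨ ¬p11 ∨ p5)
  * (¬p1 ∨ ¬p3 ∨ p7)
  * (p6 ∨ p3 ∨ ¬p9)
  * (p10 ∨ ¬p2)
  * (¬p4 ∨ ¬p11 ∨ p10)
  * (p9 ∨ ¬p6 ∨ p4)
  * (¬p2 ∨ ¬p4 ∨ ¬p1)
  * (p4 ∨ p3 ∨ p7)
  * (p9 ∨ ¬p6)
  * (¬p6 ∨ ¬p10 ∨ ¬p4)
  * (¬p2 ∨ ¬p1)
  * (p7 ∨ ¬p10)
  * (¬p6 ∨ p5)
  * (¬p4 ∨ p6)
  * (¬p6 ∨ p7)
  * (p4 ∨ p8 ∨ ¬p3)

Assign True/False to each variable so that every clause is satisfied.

p1=T, p2=F, p3=F, p4=F, p5=F, p6=F, p7=T, p8=T, p9=F, p10=T, p11=F

p2 occurs only negated in the remaining clauses — set p2 = False.
Pure literal: p8 appears only positively; assign p8 = True.
Set p1 = True and propagate.
Set p3 = False and propagate.
For the remaining variables, p4 = False, p5 = False, p6 = False, p7 = True, p9 = False, p10 = True, p11 = False works.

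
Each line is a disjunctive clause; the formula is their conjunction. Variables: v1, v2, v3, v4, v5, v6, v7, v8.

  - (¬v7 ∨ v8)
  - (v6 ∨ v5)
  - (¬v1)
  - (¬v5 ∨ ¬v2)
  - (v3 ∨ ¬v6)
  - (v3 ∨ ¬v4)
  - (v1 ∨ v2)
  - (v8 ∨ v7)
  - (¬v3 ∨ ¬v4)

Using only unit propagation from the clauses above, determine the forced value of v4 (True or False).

False

(¬v1) is a unit clause: v1 = False.
(v2 ∨ v1): since v1 = False, the clause reduces to (v2). v2 = True.
In (¬v2 ∨ ¬v5), ¬v2 is now false; ¬v5 must hold, so v5 = False.
In (v5 ∨ v6), v5 is now false; v6 must hold, so v6 = True.
In (¬v6 ∨ v3), ¬v6 is now false; v3 must hold, so v3 = True.
In (¬v4 ∨ ¬v3), ¬v3 is now false; ¬v4 must hold, so v4 = False.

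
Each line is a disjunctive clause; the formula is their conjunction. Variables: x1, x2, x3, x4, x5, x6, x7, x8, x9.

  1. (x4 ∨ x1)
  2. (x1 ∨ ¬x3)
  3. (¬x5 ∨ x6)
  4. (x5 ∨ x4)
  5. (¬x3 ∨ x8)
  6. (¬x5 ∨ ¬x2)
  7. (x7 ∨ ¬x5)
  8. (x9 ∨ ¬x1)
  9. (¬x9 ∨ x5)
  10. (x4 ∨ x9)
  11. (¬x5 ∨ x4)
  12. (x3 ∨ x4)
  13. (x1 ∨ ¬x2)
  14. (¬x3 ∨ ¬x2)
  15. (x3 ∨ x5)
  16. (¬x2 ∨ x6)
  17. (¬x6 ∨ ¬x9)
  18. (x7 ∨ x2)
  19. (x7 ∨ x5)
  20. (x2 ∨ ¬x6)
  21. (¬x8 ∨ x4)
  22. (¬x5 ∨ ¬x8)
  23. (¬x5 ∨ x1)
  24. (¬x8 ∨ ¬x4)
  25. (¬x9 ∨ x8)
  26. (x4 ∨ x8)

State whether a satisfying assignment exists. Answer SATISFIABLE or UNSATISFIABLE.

x5 = True:
  propagation gives x6=True, x2=False; an empty clause results — contradiction.
x5 = False:
  propagation gives x4=True, x9=False, x1=False, x3=False; an empty clause results — contradiction.
Every branch closes, so no satisfying assignment exists.

UNSATISFIABLE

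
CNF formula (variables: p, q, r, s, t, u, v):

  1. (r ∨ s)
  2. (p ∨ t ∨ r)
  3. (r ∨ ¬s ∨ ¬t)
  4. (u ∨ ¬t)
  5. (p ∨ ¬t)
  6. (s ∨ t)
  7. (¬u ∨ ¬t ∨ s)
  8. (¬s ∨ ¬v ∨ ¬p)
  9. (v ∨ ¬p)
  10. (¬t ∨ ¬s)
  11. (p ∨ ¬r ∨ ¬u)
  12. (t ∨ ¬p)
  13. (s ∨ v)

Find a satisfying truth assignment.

p=F, q=F, r=T, s=T, t=F, u=F, v=F

Check each clause:
  1. (s ∨ r) — r is true.
  2. (t ∨ p ∨ r) — r is true.
  3. (r ∨ ¬t ∨ ¬s) — r is true.
  4. (u ∨ ¬t) — ¬t is true.
  5. (p ∨ ¬t) — ¬t is true.
  6. (t ∨ s) — s is true.
  7. (s ∨ ¬t ∨ ¬u) — ¬u is true.
  8. (¬s ∨ ¬p ∨ ¬v) — ¬v is true.
  9. (v ∨ ¬p) — ¬p is true.
  10. (¬t ∨ ¬s) — ¬t is true.
  11. (¬r ∨ ¬u ∨ p) — ¬u is true.
  12. (¬p ∨ t) — ¬p is true.
  13. (v ∨ s) — s is true.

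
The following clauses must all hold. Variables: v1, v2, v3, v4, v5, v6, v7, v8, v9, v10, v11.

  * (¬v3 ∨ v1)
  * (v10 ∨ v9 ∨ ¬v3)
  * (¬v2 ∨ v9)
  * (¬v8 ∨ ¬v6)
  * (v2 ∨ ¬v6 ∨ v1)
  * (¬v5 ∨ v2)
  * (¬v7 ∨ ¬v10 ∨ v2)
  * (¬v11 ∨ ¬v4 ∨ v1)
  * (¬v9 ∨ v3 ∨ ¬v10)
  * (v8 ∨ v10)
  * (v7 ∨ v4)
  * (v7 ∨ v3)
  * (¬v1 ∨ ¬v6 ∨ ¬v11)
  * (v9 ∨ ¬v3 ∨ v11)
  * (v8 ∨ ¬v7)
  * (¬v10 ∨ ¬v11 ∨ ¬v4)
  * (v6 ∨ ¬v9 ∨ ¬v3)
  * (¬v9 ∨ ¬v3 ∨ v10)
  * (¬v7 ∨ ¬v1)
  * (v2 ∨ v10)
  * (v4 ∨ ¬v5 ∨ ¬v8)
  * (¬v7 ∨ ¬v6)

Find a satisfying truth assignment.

v1=T  v2=F  v3=T  v4=T  v5=F  v6=T  v7=F  v8=F  v9=T  v10=T  v11=F

Check each clause:
  1. (¬v3 ∨ v1) — v1 is true.
  2. (¬v3 ∨ v9 ∨ v10) — v9 is true.
  3. (¬v2 ∨ v9) — v9 is true.
  4. (¬v6 ∨ ¬v8) — ¬v8 is true.
  5. (v2 ∨ v1 ∨ ¬v6) — v1 is true.
  6. (¬v5 ∨ v2) — ¬v5 is true.
  7. (v2 ∨ ¬v7 ∨ ¬v10) — ¬v7 is true.
  8. (v1 ∨ ¬v4 ∨ ¬v11) — v1 is true.
  9. (¬v9 ∨ v3 ∨ ¬v10) — v3 is true.
  10. (v10 ∨ v8) — v10 is true.
  11. (v7 ∨ v4) — v4 is true.
  12. (v7 ∨ v3) — v3 is true.
  13. (¬v1 ∨ ¬v6 ∨ ¬v11) — ¬v11 is true.
  14. (v9 ∨ v11 ∨ ¬v3) — v9 is true.
  15. (¬v7 ∨ v8) — ¬v7 is true.
  16. (¬v10 ∨ ¬v4 ∨ ¬v11) — ¬v11 is true.
  17. (¬v3 ∨ ¬v9 ∨ v6) — v6 is true.
  18. (¬v9 ∨ ¬v3 ∨ v10) — v10 is true.
  19. (¬v7 ∨ ¬v1) — ¬v7 is true.
  20. (v10 ∨ v2) — v10 is true.
  21. (¬v8 ∨ v4 ∨ ¬v5) — ¬v8 is true.
  22. (¬v6 ∨ ¬v7) — ¬v7 is true.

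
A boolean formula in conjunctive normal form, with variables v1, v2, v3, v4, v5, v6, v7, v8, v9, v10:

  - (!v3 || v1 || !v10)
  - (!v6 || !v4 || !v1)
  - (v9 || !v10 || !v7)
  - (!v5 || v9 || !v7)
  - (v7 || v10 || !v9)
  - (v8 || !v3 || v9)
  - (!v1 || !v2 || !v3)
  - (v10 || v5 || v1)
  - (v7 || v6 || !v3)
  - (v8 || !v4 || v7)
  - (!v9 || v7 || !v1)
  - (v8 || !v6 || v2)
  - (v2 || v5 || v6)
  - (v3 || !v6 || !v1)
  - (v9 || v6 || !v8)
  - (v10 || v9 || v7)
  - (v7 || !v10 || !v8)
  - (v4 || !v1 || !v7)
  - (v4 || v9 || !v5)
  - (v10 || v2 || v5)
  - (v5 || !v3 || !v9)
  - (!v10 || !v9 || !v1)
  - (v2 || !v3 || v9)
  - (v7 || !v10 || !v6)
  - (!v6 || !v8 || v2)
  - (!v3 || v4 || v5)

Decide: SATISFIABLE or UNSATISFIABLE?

Set v1 = False and propagate.
Set v2 = True and propagate.
Set v3 = True and propagate.
  then v10 is forced to False.
  then v5 is forced to True.
For the remaining variables, v4 = False, v6 = False, v7 = True, v8 = False, v9 = True works.
Every clause has at least one true literal under this assignment.
So v1 = False, v2 = True, v3 = True, v4 = False, v5 = True, v6 = False, v7 = True, v8 = False, v9 = True, v10 = False is a satisfying assignment.

SATISFIABLE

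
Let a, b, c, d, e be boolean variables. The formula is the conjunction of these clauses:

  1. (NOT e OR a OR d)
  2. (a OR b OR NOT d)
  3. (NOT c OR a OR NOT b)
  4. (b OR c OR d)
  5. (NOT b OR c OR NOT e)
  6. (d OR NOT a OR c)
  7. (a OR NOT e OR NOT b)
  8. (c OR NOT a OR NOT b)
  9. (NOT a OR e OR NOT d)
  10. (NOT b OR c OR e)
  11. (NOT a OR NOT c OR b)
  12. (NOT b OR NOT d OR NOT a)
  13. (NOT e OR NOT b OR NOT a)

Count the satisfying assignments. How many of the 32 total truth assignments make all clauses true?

3

The models are:
  a=0 b=0 c=1 d=0 e=0
  a=1 b=0 c=0 d=1 e=1
  a=1 b=1 c=1 d=0 e=0
That's 3 in total.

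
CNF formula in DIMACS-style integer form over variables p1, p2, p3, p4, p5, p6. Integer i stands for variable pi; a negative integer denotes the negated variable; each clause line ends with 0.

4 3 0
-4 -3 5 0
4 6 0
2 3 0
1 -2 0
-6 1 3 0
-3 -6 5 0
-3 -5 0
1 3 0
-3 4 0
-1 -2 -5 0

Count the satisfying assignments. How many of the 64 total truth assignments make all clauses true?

Satisfying assignments:
  p1=1 p2=1 p3=0 p4=1 p5=0 p6=0
  p1=1 p2=1 p3=0 p4=1 p5=0 p6=1
That's 2 in total.

2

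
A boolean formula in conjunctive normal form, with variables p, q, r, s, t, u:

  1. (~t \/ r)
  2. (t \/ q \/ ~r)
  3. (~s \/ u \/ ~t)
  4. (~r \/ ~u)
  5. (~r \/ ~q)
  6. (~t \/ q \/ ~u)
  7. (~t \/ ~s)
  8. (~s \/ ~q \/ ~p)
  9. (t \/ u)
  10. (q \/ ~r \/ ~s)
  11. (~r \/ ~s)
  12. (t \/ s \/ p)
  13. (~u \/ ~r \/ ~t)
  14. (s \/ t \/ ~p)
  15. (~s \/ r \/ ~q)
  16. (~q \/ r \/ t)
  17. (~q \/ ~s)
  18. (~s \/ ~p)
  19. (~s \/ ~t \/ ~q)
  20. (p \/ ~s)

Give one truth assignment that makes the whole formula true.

p=False  q=False  r=True  s=False  t=True  u=False

Check each clause:
  1. (~t \/ r) — r is true.
  2. (~r \/ t \/ q) — t is true.
  3. (u \/ ~t \/ ~s) — ~s is true.
  4. (~u \/ ~r) — ~u is true.
  5. (~r \/ ~q) — ~q is true.
  6. (~u \/ ~t \/ q) — ~u is true.
  7. (~s \/ ~t) — ~s is true.
  8. (~p \/ ~q \/ ~s) — ~s is true.
  9. (u \/ t) — t is true.
  10. (~r \/ q \/ ~s) — ~s is true.
  11. (~s \/ ~r) — ~s is true.
  12. (s \/ t \/ p) — t is true.
  13. (~r \/ ~u \/ ~t) — ~u is true.
  14. (s \/ ~p \/ t) — t is true.
  15. (r \/ ~q \/ ~s) — r is true.
  16. (t \/ ~q \/ r) — r is true.
  17. (~s \/ ~q) — ~s is true.
  18. (~p \/ ~s) — ~s is true.
  19. (~s \/ ~t \/ ~q) — ~s is true.
  20. (~s \/ p) — ~s is true.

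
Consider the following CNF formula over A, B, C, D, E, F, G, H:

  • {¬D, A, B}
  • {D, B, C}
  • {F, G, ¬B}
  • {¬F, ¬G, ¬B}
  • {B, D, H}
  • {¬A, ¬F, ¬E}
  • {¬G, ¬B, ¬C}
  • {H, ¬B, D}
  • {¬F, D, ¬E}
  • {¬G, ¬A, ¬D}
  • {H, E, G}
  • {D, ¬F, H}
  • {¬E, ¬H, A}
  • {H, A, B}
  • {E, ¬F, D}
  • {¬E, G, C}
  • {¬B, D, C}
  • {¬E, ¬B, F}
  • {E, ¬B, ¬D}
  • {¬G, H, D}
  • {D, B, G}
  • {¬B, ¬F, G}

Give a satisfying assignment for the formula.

Try A = True.
Branch on B: take B = False.
For the remaining variables, C = True, D = False, E = False, F = False, G = True, H = True works.
Every clause has at least one true literal under this assignment.

A = 1  B = 0  C = 1  D = 0  E = 0  F = 0  G = 1  H = 1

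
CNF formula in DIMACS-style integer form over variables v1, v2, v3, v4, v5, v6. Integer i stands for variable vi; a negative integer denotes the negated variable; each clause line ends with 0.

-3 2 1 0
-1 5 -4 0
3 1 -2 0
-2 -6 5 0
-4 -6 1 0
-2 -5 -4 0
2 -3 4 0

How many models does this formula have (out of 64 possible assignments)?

24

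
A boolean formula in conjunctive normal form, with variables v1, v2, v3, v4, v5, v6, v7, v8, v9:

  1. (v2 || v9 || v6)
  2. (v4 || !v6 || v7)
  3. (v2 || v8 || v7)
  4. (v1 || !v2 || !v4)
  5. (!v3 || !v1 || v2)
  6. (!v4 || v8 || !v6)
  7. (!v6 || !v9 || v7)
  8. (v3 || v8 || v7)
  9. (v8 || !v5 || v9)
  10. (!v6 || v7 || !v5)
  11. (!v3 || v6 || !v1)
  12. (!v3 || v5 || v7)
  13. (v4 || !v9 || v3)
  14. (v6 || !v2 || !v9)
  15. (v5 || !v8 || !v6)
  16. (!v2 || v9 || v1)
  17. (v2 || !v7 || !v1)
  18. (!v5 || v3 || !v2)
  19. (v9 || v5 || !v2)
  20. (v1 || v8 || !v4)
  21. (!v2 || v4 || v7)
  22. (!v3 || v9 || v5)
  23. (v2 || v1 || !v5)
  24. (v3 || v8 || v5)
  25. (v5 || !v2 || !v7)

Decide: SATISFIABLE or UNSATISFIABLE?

SATISFIABLE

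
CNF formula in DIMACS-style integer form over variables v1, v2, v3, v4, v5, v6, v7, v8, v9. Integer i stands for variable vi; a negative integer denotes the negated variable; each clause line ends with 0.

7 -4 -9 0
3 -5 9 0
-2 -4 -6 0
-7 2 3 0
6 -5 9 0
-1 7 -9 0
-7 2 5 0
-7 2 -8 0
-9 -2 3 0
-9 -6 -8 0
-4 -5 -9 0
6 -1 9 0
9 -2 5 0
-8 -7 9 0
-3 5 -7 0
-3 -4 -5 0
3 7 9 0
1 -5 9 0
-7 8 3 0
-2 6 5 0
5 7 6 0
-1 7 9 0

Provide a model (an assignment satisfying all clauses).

v4 occurs only negated in the remaining clauses — set v4 = False.
Branch on v1: take v1 = False.
Set v2 = False and propagate.
The remaining clauses are satisfied by v3 = True, v5 = False, v6 = True, v7 = False, v8 = False, v9 = True.

v1=False, v2=False, v3=True, v4=False, v5=False, v6=True, v7=False, v8=False, v9=True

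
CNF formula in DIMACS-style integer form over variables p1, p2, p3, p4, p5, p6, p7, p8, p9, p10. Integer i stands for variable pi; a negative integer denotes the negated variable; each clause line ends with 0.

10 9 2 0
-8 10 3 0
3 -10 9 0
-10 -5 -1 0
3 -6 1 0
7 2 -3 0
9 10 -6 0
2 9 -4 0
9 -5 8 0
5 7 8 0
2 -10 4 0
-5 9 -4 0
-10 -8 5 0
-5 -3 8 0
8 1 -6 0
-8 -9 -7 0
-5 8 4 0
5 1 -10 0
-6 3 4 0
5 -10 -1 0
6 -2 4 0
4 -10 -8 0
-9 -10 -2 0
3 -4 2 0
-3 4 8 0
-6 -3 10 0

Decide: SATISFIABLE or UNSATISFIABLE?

Try p1 = False.
Branch on p2: take p2 = True.
Branch on p3: take p3 = True.
For the remaining variables, p4 = True, p5 = False, p6 = False, p7 = True, p8 = False, p9 = False, p10 = False works.
Every clause has at least one true literal under this assignment.
So p1=F  p2=T  p3=T  p4=T  p5=F  p6=F  p7=T  p8=F  p9=F  p10=F is a satisfying assignment.

SATISFIABLE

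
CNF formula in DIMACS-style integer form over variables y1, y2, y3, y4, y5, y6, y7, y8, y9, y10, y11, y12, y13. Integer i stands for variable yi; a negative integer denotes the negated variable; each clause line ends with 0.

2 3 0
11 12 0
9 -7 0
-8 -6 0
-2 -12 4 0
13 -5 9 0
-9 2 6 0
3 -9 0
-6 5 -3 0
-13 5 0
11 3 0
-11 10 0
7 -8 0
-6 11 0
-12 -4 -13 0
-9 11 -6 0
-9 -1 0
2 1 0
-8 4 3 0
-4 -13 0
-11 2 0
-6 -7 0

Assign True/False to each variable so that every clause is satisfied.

y1 = 0, y2 = 1, y3 = 1, y4 = 1, y5 = 1, y6 = 1, y7 = 0, y8 = 0, y9 = 1, y10 = 1, y11 = 1, y12 = 1, y13 = 0

Check each clause:
  1. (y3 | y2) — y2 is true.
  2. (y11 | y12) — y11 is true.
  3. (y9 | ~y7) — ~y7 is true.
  4. (~y6 | ~y8) — ~y8 is true.
  5. (~y2 | y4 | ~y12) — y4 is true.
  6. (y9 | ~y5 | y13) — y9 is true.
  7. (~y9 | y2 | y6) — y2 is true.
  8. (y3 | ~y9) — y3 is true.
  9. (~y3 | y5 | ~y6) — y5 is true.
  10. (~y13 | y5) — ~y13 is true.
  11. (y3 | y11) — y11 is true.
  12. (~y11 | y10) — y10 is true.
  13. (~y8 | y7) — ~y8 is true.
  14. (y11 | ~y6) — y11 is true.
  15. (~y12 | ~y4 | ~y13) — ~y13 is true.
  16. (y11 | ~y9 | ~y6) — y11 is true.
  17. (~y9 | ~y1) — ~y1 is true.
  18. (y2 | y1) — y2 is true.
  19. (y3 | y4 | ~y8) — ~y8 is true.
  20. (~y4 | ~y13) — ~y13 is true.
  21. (~y11 | y2) — y2 is true.
  22. (~y7 | ~y6) — ~y7 is true.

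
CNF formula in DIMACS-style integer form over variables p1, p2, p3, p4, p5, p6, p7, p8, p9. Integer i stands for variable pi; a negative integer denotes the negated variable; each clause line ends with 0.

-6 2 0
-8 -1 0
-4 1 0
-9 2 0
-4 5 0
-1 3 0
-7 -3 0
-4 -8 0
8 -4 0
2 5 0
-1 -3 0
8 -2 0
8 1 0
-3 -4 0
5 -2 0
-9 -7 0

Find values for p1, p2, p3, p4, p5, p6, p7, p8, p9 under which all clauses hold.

p1=0, p2=1, p3=0, p4=0, p5=1, p6=0, p7=0, p8=1, p9=1

p4 occurs only negated in the remaining clauses — set p4 = False.
Pure literal: p5 appears only positively; assign p5 = True.
Try p1 = False.
  then p8 is forced to True.
For the remaining variables, p2 = True, p3 = False, p6 = False, p7 = False, p9 = True works.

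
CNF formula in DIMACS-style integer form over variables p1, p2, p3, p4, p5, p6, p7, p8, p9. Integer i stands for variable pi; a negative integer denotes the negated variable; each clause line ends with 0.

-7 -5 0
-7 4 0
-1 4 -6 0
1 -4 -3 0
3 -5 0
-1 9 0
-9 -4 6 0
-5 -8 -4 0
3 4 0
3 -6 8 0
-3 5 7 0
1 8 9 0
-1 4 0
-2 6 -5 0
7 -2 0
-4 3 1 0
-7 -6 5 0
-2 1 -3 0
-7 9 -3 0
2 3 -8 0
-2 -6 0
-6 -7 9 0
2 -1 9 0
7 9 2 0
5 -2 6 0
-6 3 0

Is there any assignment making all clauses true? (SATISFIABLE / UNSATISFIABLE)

SATISFIABLE

Try p1 = False.
The remaining clauses are satisfied by p2 = False, p3 = True, p4 = False, p5 = True, p6 = True, p7 = False, p8 = True, p9 = True.
So p1=False, p2=False, p3=True, p4=False, p5=True, p6=True, p7=False, p8=True, p9=True is a satisfying assignment.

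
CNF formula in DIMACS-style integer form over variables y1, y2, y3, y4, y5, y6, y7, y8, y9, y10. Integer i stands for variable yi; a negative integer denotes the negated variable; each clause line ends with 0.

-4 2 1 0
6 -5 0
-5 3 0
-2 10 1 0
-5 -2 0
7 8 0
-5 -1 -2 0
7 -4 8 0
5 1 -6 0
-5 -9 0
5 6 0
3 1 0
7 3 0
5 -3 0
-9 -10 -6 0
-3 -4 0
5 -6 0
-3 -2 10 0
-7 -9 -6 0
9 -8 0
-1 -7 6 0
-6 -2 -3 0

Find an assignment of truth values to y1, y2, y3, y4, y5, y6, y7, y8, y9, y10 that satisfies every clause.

y4 occurs only negated in the remaining clauses — set y4 = False.
Try y1 = False.
  then y3 is forced to True.
  then y5 is forced to True.
  then y6 is forced to True.
  then y2 is forced to False.
  then y9 is forced to False.
  then y8 is forced to False.
  then y7 is forced to True.
y10 is now unconstrained; take y10 = False.
Every clause has at least one true literal under this assignment.
Check each clause:
  1. (y2 ∨ y1 ∨ ¬y4) — ¬y4 is true.
  2. (y6 ∨ ¬y5) — y6 is true.
  3. (¬y5 ∨ y3) — y3 is true.
  4. (¬y2 ∨ y10 ∨ y1) — ¬y2 is true.
  5. (¬y5 ∨ ¬y2) — ¬y2 is true.
  6. (y7 ∨ y8) — y7 is true.
  7. (¬y5 ∨ ¬y2 ∨ ¬y1) — ¬y2 is true.
  8. (y7 ∨ ¬y4 ∨ y8) — ¬y4 is true.
  9. (y1 ∨ ¬y6 ∨ y5) — y5 is true.
  10. (¬y5 ∨ ¬y9) — ¬y9 is true.
  11. (y5 ∨ y6) — y5 is true.
  12. (y3 ∨ y1) — y3 is true.
  13. (y7 ∨ y3) — y3 is true.
  14. (y5 ∨ ¬y3) — y5 is true.
  15. (¬y10 ∨ ¬y9 ∨ ¬y6) — ¬y10 is true.
  16. (¬y4 ∨ ¬y3) — ¬y4 is true.
  17. (¬y6 ∨ y5) — y5 is true.
  18. (¬y3 ∨ y10 ∨ ¬y2) — ¬y2 is true.
  19. (¬y6 ∨ ¬y7 ∨ ¬y9) — ¬y9 is true.
  20. (y9 ∨ ¬y8) — ¬y8 is true.
  21. (y6 ∨ ¬y1 ∨ ¬y7) — y6 is true.
  22. (¬y3 ∨ ¬y2 ∨ ¬y6) — ¬y2 is true.

y1=F, y2=F, y3=T, y4=F, y5=T, y6=T, y7=T, y8=F, y9=F, y10=F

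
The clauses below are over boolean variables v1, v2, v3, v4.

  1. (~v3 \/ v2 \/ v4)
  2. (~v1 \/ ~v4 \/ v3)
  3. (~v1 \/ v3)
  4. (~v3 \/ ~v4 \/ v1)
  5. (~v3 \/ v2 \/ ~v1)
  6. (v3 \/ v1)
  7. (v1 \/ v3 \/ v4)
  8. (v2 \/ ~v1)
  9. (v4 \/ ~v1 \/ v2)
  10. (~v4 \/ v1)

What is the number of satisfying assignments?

3

Satisfying assignments:
  v1=0 v2=1 v3=1 v4=0
  v1=1 v2=1 v3=1 v4=0
  v1=1 v2=1 v3=1 v4=1
That's 3 in total.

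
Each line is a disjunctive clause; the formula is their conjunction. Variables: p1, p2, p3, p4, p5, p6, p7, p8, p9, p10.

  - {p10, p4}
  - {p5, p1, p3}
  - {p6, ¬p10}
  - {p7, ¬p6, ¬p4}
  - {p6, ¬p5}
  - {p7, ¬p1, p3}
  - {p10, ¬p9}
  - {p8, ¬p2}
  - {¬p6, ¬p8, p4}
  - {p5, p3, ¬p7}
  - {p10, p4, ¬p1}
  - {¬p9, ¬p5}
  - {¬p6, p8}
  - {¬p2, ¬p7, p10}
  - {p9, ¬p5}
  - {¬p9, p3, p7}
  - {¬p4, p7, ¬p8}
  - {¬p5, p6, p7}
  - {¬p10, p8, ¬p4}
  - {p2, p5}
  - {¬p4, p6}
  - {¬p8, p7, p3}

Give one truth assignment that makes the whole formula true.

p1=False, p2=True, p3=True, p4=True, p5=False, p6=True, p7=True, p8=True, p9=False, p10=True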